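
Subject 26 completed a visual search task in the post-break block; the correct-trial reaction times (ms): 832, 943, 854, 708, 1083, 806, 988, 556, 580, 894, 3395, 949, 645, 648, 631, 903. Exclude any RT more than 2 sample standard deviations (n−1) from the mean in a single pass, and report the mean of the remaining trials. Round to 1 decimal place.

801.3 ms

n = 16, ΣRT = 15415, M = 963.438
Σ(x−M)² = 6680229.94; s = √(6680229.94/15) = 667.344
Cutoffs: 963.438 ± 2·667.344 → [-371.3, 2298.1]
Outside: 3395 → excluded.
Retained (n=15): Σ = 12020, mean = 12020/15 = 801.333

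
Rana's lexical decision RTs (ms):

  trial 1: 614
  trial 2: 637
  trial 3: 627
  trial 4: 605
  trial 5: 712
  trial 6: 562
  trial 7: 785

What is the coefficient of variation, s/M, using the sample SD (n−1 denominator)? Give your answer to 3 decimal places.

0.116

n = 7, Σ = 4542, M = 648.8571
Σ(x−M)² = 33822.857; s = √(33822.857/6) = 75.0809
CV = 75.0809 / 648.8571 = 0.11571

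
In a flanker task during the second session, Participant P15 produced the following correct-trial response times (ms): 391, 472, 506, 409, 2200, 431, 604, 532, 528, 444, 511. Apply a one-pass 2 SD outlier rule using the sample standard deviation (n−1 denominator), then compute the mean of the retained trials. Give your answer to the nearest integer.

n = 11, ΣRT = 7028, M = 638.909
Σ(x−M)² = 2719370.91; s = √(2719370.91/10) = 521.476
Cutoffs: 638.909 ± 2·521.476 → [-404.0, 1681.9]
Outside: 2200 → excluded.
Retained (n=10): Σ = 4828, mean = 4828/10 = 482.800

483 ms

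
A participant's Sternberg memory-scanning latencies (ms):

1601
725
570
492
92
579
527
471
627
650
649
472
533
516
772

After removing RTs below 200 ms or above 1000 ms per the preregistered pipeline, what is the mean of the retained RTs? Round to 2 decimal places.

583.31 ms

Excluded: 92, 1601
Retained (n=13): Σ = 7583
Mean = 7583/13 = 583.3077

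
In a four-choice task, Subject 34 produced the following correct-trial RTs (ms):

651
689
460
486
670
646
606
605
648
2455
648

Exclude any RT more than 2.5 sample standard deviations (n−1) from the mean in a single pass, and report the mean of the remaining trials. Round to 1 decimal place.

610.9 ms

n = 11, ΣRT = 8564, M = 778.545
Σ(x−M)² = 3145164.73; s = √(3145164.73/10) = 560.818
Cutoffs: 778.545 ± 2.5·560.818 → [-623.5, 2180.6]
Outside: 2455 → excluded.
Retained (n=10): Σ = 6109, mean = 6109/10 = 610.900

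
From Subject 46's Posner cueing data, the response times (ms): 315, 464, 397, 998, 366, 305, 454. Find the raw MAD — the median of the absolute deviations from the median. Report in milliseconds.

67 ms

Sorted: 305, 315, 366, 397, 454, 464, 998 → median = 397
|x − 397|: 82, 67, 0, 601, 31, 92, 57
Sorted deviations: 0, 31, 57, 67, 82, 92, 601 → MAD = 67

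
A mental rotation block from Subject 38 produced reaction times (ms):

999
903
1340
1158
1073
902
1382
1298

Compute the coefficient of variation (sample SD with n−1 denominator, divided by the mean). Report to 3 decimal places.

n = 8, Σ = 9055, M = 1131.8750
Σ(x−M)² = 260506.875; s = √(260506.875/7) = 192.9126
CV = 192.9126 / 1131.8750 = 0.17044

0.170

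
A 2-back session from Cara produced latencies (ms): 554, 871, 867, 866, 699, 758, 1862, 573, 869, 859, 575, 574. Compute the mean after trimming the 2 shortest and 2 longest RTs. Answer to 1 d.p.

Sorted: 554, 573, 574, 575, 699, 758, 859, 866, 867, 869, 871, 1862
Drop lowest 2 (554, 573) and highest 2 (871, 1862)
Remaining (n=8): Σ = 6067, mean = 6067/8 = 758.375

758.4 ms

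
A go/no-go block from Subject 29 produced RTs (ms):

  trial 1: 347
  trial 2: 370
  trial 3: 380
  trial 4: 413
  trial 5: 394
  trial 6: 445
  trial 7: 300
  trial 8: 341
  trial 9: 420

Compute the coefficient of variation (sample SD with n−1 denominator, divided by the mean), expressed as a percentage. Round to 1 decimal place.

11.9%

n = 9, Σ = 3410, M = 378.8889
Σ(x−M)² = 16208.889; s = √(16208.889/8) = 45.0123
CV = 45.0123 / 378.8889 = 0.11880 = 11.880%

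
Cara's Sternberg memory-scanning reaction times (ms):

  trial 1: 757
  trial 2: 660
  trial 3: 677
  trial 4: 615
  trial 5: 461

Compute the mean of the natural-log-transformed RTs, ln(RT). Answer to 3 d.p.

ln(RT): 6.6294, 6.4922, 6.5177, 6.4216, 6.1334
Σ ln(RT) = 32.1943
Mean = 32.1943/5 = 6.43886

6.439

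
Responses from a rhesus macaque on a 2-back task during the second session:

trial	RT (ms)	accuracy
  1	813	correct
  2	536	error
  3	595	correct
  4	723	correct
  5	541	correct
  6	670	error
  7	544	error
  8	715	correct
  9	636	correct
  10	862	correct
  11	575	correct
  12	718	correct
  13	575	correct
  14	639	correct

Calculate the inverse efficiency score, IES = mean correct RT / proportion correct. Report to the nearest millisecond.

855 ms

Correct trials (n=11): 813, 595, 723, 541, 715, 636, 862, 575, 718, 575, 639
Mean correct RT = 7392/11 = 672.0000 ms
Proportion correct = 11/14
IES = 672.0000 / (11/14) = 855.273 ms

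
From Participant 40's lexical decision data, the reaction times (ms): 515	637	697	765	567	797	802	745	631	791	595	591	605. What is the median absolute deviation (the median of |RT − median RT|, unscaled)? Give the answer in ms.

70 ms

Sorted: 515, 567, 591, 595, 605, 631, 637, 697, 745, 765, 791, 797, 802 → median = 637
|x − 637|: 122, 0, 60, 128, 70, 160, 165, 108, 6, 154, 42, 46, 32
Sorted deviations: 0, 6, 32, 42, 46, 60, 70, 108, 122, 128, 154, 160, 165 → MAD = 70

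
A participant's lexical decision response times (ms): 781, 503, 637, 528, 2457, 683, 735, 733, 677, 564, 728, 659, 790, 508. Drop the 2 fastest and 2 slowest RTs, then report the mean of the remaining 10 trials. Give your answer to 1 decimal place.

Sorted: 503, 508, 528, 564, 637, 659, 677, 683, 728, 733, 735, 781, 790, 2457
Drop lowest 2 (503, 508) and highest 2 (790, 2457)
Remaining (n=10): Σ = 6725, mean = 6725/10 = 672.500

672.5 ms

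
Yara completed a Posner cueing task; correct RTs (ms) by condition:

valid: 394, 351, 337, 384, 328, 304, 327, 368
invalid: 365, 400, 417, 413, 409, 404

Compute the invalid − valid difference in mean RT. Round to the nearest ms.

52 ms

M(valid) = 2793/8 = 349.125
M(invalid) = 2408/6 = 401.333
Difference = 401.333 − 349.125 = 52.208 ms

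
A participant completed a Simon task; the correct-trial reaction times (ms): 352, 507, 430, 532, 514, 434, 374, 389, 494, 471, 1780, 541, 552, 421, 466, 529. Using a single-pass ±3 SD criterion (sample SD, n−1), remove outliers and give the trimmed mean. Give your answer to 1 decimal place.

467.1 ms

n = 16, ΣRT = 8786, M = 549.125
Σ(x−M)² = 1673913.75; s = √(1673913.75/15) = 334.057
Cutoffs: 549.125 ± 3·334.057 → [-453.0, 1551.3]
Outside: 1780 → excluded.
Retained (n=15): Σ = 7006, mean = 7006/15 = 467.067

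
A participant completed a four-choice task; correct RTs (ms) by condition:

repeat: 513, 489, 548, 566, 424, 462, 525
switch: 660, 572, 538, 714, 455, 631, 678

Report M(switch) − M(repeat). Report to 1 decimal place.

M(repeat) = 3527/7 = 503.857
M(switch) = 4248/7 = 606.857
Difference = 606.857 − 503.857 = 103.000 ms

103.0 ms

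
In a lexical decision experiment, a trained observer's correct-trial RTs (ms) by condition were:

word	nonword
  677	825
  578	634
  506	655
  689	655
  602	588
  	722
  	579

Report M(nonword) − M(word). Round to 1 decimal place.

55.0 ms

M(word) = 3052/5 = 610.400
M(nonword) = 4658/7 = 665.429
Difference = 665.429 − 610.400 = 55.029 ms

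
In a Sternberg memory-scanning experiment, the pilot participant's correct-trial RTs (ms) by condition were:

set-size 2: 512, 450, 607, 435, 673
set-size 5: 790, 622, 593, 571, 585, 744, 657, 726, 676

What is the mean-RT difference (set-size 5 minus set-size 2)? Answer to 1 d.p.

M(set-size 2) = 2677/5 = 535.400
M(set-size 5) = 5964/9 = 662.667
Difference = 662.667 − 535.400 = 127.267 ms

127.3 ms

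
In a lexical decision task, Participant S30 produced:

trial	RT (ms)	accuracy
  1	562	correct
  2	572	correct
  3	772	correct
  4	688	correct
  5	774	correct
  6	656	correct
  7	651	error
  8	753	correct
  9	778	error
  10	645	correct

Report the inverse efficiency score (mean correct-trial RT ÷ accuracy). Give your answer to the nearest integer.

847 ms

Correct trials (n=8): 562, 572, 772, 688, 774, 656, 753, 645
Mean correct RT = 5422/8 = 677.7500 ms
Proportion correct = 8/10
IES = 677.7500 / (8/10) = 847.188 ms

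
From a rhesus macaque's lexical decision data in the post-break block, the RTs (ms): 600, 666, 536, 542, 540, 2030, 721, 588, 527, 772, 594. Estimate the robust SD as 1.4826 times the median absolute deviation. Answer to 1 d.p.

86.0 ms

Sorted: 527, 536, 540, 542, 588, 594, 600, 666, 721, 772, 2030 → median = 594
|x − 594| sorted: 0, 6, 6, 52, 54, 58, 67, 72, 127, 178, 1436 → MAD = 58
Robust SD ≈ 1.4826 × 58 = 85.991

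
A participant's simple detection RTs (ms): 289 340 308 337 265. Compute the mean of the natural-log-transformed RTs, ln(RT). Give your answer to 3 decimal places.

ln(RT): 5.6664, 5.8289, 5.7301, 5.8201, 5.5797
Σ ln(RT) = 28.6253
Mean = 28.6253/5 = 5.72506

5.725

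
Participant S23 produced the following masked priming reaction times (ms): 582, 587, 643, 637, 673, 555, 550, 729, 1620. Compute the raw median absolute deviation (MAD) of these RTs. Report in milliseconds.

Sorted: 550, 555, 582, 587, 637, 643, 673, 729, 1620 → median = 637
|x − 637|: 55, 50, 6, 0, 36, 82, 87, 92, 983
Sorted deviations: 0, 6, 36, 50, 55, 82, 87, 92, 983 → MAD = 55

55 ms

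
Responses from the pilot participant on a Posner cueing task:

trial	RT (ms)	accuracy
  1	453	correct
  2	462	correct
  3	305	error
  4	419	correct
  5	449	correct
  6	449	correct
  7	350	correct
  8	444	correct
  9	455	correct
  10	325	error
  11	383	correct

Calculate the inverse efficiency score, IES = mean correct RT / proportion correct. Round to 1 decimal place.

524.7 ms

Correct trials (n=9): 453, 462, 419, 449, 449, 350, 444, 455, 383
Mean correct RT = 3864/9 = 429.3333 ms
Proportion correct = 9/11
IES = 429.3333 / (9/11) = 524.741 ms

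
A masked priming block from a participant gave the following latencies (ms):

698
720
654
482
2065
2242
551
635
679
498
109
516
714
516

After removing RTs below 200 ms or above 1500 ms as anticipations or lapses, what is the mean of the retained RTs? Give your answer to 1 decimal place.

605.7 ms

Excluded: 109, 2065, 2242
Retained (n=11): Σ = 6663
Mean = 6663/11 = 605.7273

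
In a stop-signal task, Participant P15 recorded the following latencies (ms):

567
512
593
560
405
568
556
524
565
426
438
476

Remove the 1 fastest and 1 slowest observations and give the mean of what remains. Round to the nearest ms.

519 ms

Sorted: 405, 426, 438, 476, 512, 524, 556, 560, 565, 567, 568, 593
Drop lowest 1 (405) and highest 1 (593)
Remaining (n=10): Σ = 5192, mean = 5192/10 = 519.200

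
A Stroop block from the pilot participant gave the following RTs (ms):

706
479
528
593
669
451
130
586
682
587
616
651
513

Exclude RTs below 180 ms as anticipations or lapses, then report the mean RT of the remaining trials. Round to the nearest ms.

Excluded: 130
Retained (n=12): Σ = 7061
Mean = 7061/12 = 588.4167

588 ms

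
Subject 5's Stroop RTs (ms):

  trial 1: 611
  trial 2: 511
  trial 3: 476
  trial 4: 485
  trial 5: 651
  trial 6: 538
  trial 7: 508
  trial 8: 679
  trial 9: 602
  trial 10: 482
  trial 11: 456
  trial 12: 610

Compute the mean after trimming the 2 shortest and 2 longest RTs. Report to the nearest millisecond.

543 ms

Sorted: 456, 476, 482, 485, 508, 511, 538, 602, 610, 611, 651, 679
Drop lowest 2 (456, 476) and highest 2 (651, 679)
Remaining (n=8): Σ = 4347, mean = 4347/8 = 543.375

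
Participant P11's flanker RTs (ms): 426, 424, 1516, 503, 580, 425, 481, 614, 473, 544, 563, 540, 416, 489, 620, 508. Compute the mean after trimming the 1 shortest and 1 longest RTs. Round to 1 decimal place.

513.6 ms

Sorted: 416, 424, 425, 426, 473, 481, 489, 503, 508, 540, 544, 563, 580, 614, 620, 1516
Drop lowest 1 (416) and highest 1 (1516)
Remaining (n=14): Σ = 7190, mean = 7190/14 = 513.571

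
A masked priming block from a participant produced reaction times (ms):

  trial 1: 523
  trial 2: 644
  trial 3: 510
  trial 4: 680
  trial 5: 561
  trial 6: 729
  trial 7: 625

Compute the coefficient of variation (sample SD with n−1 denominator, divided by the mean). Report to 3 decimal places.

0.134

n = 7, Σ = 4272, M = 610.2857
Σ(x−M)² = 40411.429; s = √(40411.429/6) = 82.0685
CV = 82.0685 / 610.2857 = 0.13448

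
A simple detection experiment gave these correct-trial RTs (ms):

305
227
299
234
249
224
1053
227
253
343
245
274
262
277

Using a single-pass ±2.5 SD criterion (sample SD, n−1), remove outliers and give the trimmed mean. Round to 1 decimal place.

263.0 ms

n = 14, ΣRT = 4472, M = 319.429
Σ(x−M)² = 594873.43; s = √(594873.43/13) = 213.915
Cutoffs: 319.429 ± 2.5·213.915 → [-215.4, 854.2]
Outside: 1053 → excluded.
Retained (n=13): Σ = 3419, mean = 3419/13 = 263.000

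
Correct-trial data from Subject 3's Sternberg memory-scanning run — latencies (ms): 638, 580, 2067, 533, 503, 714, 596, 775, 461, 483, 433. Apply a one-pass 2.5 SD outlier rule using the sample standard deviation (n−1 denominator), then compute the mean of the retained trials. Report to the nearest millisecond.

n = 11, ΣRT = 7783, M = 707.545
Σ(x−M)² = 2145140.73; s = √(2145140.73/10) = 463.157
Cutoffs: 707.545 ± 2.5·463.157 → [-450.3, 1865.4]
Outside: 2067 → excluded.
Retained (n=10): Σ = 5716, mean = 5716/10 = 571.600

572 ms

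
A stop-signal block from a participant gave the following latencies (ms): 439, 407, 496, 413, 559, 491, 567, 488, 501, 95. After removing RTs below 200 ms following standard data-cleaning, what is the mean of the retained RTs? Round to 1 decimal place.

Excluded: 95
Retained (n=9): Σ = 4361
Mean = 4361/9 = 484.5556

484.6 ms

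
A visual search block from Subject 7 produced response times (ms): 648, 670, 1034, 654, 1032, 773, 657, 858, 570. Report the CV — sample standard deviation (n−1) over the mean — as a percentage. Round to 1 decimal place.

n = 9, Σ = 6896, M = 766.2222
Σ(x−M)² = 237073.556; s = √(237073.556/8) = 172.1459
CV = 172.1459 / 766.2222 = 0.22467 = 22.467%

22.5%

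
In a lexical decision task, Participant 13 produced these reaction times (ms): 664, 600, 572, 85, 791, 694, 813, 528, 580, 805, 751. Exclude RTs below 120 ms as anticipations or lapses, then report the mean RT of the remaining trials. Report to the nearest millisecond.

680 ms

Excluded: 85
Retained (n=10): Σ = 6798
Mean = 6798/10 = 679.8000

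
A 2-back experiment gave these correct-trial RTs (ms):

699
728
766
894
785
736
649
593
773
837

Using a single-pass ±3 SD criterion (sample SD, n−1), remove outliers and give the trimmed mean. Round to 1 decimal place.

n = 10, ΣRT = 7460, M = 746.000
Σ(x−M)² = 68286.00; s = √(68286.00/9) = 87.105
Cutoffs: 746.000 ± 3·87.105 → [484.7, 1007.3]
No RTs fall outside the cutoffs; all 10 retained. Mean = 7460/10 = 746.000

746.0 ms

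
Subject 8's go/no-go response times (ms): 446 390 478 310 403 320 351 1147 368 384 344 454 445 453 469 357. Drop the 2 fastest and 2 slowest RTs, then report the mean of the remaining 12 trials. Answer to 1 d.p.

Sorted: 310, 320, 344, 351, 357, 368, 384, 390, 403, 445, 446, 453, 454, 469, 478, 1147
Drop lowest 2 (310, 320) and highest 2 (478, 1147)
Remaining (n=12): Σ = 4864, mean = 4864/12 = 405.333

405.3 ms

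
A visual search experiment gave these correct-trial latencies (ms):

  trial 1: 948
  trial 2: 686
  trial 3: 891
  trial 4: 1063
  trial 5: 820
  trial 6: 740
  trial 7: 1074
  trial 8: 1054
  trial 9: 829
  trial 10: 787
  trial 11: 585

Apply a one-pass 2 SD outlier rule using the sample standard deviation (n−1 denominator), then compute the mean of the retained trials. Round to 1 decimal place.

861.5 ms

n = 11, ΣRT = 9477, M = 861.545
Σ(x−M)² = 261510.73; s = √(261510.73/10) = 161.713
Cutoffs: 861.545 ± 2·161.713 → [538.1, 1185.0]
No RTs fall outside the cutoffs; all 11 retained. Mean = 9477/11 = 861.545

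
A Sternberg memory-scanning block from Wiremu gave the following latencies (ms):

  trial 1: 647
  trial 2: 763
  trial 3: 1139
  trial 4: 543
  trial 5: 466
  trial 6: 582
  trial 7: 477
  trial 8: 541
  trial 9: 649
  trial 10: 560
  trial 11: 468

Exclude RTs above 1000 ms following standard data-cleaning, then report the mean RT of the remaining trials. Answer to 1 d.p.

Excluded: 1139
Retained (n=10): Σ = 5696
Mean = 5696/10 = 569.6000

569.6 ms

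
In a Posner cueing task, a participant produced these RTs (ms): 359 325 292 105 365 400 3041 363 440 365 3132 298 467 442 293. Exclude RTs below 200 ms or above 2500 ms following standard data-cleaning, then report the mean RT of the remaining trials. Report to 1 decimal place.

Excluded: 105, 3041, 3132
Retained (n=12): Σ = 4409
Mean = 4409/12 = 367.4167

367.4 ms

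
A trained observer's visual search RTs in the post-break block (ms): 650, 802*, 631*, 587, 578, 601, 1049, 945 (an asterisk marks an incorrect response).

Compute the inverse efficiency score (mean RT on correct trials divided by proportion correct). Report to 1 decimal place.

980.0 ms

Correct trials (n=6): 650, 587, 578, 601, 1049, 945
Mean correct RT = 4410/6 = 735.0000 ms
Proportion correct = 6/8
IES = 735.0000 / (6/8) = 980.000 ms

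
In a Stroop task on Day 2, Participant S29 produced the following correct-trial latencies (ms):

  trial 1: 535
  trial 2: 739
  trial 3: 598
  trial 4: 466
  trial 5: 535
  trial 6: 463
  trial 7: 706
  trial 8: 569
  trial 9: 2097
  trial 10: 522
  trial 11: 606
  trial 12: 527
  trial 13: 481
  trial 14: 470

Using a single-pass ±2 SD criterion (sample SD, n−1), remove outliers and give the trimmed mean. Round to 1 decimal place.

555.2 ms

n = 14, ΣRT = 9314, M = 665.286
Σ(x−M)² = 2300544.86; s = √(2300544.86/13) = 420.672
Cutoffs: 665.286 ± 2·420.672 → [-176.1, 1506.6]
Outside: 2097 → excluded.
Retained (n=13): Σ = 7217, mean = 7217/13 = 555.154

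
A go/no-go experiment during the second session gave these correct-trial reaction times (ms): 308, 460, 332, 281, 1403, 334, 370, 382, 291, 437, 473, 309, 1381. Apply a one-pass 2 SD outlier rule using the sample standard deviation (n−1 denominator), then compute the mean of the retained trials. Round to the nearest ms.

362 ms

n = 13, ΣRT = 6761, M = 520.077
Σ(x−M)² = 1844218.92; s = √(1844218.92/12) = 392.027
Cutoffs: 520.077 ± 2·392.027 → [-264.0, 1304.1]
Outside: 1381, 1403 → excluded.
Retained (n=11): Σ = 3977, mean = 3977/11 = 361.545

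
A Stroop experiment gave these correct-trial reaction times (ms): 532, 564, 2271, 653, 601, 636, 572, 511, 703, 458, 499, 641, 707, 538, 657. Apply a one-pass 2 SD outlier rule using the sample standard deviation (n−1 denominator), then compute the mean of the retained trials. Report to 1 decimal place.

n = 15, ΣRT = 10543, M = 702.867
Σ(x−M)² = 2713445.73; s = √(2713445.73/14) = 440.247
Cutoffs: 702.867 ± 2·440.247 → [-177.6, 1583.4]
Outside: 2271 → excluded.
Retained (n=14): Σ = 8272, mean = 8272/14 = 590.857

590.9 ms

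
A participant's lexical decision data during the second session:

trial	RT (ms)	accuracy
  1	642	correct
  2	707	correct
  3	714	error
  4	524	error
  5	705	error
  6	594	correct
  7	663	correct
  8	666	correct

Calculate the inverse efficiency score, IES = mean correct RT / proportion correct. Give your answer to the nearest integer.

Correct trials (n=5): 642, 707, 594, 663, 666
Mean correct RT = 3272/5 = 654.4000 ms
Proportion correct = 5/8
IES = 654.4000 / (5/8) = 1047.040 ms

1047 ms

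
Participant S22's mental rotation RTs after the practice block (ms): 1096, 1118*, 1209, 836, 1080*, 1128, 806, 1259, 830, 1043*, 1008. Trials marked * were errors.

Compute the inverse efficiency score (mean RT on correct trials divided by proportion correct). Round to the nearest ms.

Correct trials (n=8): 1096, 1209, 836, 1128, 806, 1259, 830, 1008
Mean correct RT = 8172/8 = 1021.5000 ms
Proportion correct = 8/11
IES = 1021.5000 / (8/11) = 1404.562 ms

1405 ms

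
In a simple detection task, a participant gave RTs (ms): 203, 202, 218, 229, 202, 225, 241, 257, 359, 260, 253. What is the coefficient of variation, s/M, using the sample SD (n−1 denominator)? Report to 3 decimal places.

n = 11, Σ = 2649, M = 240.8182
Σ(x−M)² = 20099.636; s = √(20099.636/10) = 44.8326
CV = 44.8326 / 240.8182 = 0.18617

0.186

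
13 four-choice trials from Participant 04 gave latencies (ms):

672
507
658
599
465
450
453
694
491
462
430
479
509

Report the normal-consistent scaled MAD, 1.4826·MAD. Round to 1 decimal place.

56.3 ms

Sorted: 430, 450, 453, 462, 465, 479, 491, 507, 509, 599, 658, 672, 694 → median = 491
|x − 491| sorted: 0, 12, 16, 18, 26, 29, 38, 41, 61, 108, 167, 181, 203 → MAD = 38
Robust SD ≈ 1.4826 × 38 = 56.339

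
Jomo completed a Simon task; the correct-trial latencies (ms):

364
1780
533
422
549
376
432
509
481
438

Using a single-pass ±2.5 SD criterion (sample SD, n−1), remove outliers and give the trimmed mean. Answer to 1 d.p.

456.0 ms

n = 10, ΣRT = 5884, M = 588.400
Σ(x−M)² = 1612610.40; s = √(1612610.40/9) = 423.295
Cutoffs: 588.400 ± 2.5·423.295 → [-469.8, 1646.6]
Outside: 1780 → excluded.
Retained (n=9): Σ = 4104, mean = 4104/9 = 456.000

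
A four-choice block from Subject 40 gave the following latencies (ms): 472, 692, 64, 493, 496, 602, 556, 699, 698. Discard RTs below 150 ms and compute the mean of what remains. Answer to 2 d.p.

Excluded: 64
Retained (n=8): Σ = 4708
Mean = 4708/8 = 588.5000

588.50 ms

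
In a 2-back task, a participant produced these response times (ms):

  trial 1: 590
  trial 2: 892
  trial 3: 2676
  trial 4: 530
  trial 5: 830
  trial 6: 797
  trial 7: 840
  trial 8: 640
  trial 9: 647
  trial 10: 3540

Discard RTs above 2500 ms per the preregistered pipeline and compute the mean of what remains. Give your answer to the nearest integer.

Excluded: 2676, 3540
Retained (n=8): Σ = 5766
Mean = 5766/8 = 720.7500

721 ms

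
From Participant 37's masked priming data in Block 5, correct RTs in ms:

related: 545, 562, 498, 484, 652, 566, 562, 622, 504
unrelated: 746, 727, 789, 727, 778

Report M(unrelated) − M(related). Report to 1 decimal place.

M(related) = 4995/9 = 555.000
M(unrelated) = 3767/5 = 753.400
Difference = 753.400 − 555.000 = 198.400 ms

198.4 ms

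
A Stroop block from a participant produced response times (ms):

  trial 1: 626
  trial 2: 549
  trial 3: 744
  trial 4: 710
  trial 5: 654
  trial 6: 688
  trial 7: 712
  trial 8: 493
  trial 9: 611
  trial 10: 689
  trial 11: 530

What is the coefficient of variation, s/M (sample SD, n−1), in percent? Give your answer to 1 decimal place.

13.0%

n = 11, Σ = 7006, M = 636.9091
Σ(x−M)² = 68722.909; s = √(68722.909/10) = 82.8993
CV = 82.8993 / 636.9091 = 0.13016 = 13.016%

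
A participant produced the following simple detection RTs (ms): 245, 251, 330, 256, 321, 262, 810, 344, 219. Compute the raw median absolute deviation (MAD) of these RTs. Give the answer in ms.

Sorted: 219, 245, 251, 256, 262, 321, 330, 344, 810 → median = 262
|x − 262|: 17, 11, 68, 6, 59, 0, 548, 82, 43
Sorted deviations: 0, 6, 11, 17, 43, 59, 68, 82, 548 → MAD = 43

43 ms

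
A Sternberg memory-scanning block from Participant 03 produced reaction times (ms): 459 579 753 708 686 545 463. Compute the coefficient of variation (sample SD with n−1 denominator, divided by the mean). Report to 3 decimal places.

0.198

n = 7, Σ = 4193, M = 599.0000
Σ(x−M)² = 84578.000; s = √(84578.000/6) = 118.7280
CV = 118.7280 / 599.0000 = 0.19821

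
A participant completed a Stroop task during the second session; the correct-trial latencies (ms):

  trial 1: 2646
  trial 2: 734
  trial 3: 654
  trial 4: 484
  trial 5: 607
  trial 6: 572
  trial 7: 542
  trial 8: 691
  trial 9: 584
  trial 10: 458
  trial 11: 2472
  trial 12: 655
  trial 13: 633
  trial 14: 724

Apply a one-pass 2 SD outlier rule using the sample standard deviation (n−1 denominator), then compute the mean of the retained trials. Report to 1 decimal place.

611.5 ms

n = 14, ΣRT = 12456, M = 889.714
Σ(x−M)² = 6602134.86; s = √(6602134.86/13) = 712.641
Cutoffs: 889.714 ± 2·712.641 → [-535.6, 2315.0]
Outside: 2472, 2646 → excluded.
Retained (n=12): Σ = 7338, mean = 7338/12 = 611.500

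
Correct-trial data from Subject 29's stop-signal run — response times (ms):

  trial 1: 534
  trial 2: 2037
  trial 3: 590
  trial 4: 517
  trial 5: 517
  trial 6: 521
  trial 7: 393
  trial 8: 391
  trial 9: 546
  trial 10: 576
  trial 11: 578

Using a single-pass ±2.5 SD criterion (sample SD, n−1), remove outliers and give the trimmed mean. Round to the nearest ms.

516 ms

n = 11, ΣRT = 7200, M = 654.545
Σ(x−M)² = 2147222.73; s = √(2147222.73/10) = 463.381
Cutoffs: 654.545 ± 2.5·463.381 → [-503.9, 1813.0]
Outside: 2037 → excluded.
Retained (n=10): Σ = 5163, mean = 5163/10 = 516.300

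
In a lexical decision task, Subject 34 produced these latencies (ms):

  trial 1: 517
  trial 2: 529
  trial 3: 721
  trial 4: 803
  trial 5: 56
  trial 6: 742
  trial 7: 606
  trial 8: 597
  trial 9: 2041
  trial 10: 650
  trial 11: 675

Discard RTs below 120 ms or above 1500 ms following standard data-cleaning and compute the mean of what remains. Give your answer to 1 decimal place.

648.9 ms

Excluded: 56, 2041
Retained (n=9): Σ = 5840
Mean = 5840/9 = 648.8889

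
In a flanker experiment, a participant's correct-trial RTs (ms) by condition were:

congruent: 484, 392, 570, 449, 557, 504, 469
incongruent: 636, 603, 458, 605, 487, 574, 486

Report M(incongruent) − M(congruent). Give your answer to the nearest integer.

M(congruent) = 3425/7 = 489.286
M(incongruent) = 3849/7 = 549.857
Difference = 549.857 − 489.286 = 60.571 ms

61 ms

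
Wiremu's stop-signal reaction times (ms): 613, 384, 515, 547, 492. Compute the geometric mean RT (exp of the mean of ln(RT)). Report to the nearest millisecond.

ln(RT): 6.4184, 5.9506, 6.2442, 6.3044, 6.1985
Mean ln(RT) = 31.1161/5 = 6.22322
Geometric mean = exp(6.22322) = 504.32 ms

504 ms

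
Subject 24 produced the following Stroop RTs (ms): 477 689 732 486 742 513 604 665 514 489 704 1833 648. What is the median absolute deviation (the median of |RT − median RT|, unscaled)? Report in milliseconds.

94 ms

Sorted: 477, 486, 489, 513, 514, 604, 648, 665, 689, 704, 732, 742, 1833 → median = 648
|x − 648|: 171, 41, 84, 162, 94, 135, 44, 17, 134, 159, 56, 1185, 0
Sorted deviations: 0, 17, 41, 44, 56, 84, 94, 134, 135, 159, 162, 171, 1185 → MAD = 94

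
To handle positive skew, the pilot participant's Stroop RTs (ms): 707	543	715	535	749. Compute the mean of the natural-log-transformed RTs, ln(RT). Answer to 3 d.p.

6.466

ln(RT): 6.5610, 6.2971, 6.5723, 6.2823, 6.6187
Σ ln(RT) = 32.3314
Mean = 32.3314/5 = 6.46629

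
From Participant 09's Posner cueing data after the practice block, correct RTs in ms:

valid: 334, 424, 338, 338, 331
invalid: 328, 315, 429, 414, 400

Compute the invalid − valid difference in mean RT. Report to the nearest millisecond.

24 ms

M(valid) = 1765/5 = 353.000
M(invalid) = 1886/5 = 377.200
Difference = 377.200 − 353.000 = 24.200 ms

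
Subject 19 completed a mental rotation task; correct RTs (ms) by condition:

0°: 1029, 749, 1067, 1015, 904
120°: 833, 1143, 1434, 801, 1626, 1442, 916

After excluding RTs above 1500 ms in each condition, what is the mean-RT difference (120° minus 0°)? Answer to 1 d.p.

120°: exclude 1626
M(0°) = 4764/5 = 952.800
M(120°) = 6569/6 = 1094.833
Difference = 1094.833 − 952.800 = 142.033 ms

142.0 ms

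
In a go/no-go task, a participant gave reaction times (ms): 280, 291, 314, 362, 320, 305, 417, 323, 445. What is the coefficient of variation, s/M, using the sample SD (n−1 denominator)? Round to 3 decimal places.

n = 9, Σ = 3057, M = 339.6667
Σ(x−M)² = 26028.000; s = √(26028.000/8) = 57.0395
CV = 57.0395 / 339.6667 = 0.16793

0.168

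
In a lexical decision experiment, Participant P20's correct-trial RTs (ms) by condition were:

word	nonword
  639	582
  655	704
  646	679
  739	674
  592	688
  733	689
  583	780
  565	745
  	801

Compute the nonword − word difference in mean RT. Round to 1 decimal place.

60.7 ms

M(word) = 5152/8 = 644.000
M(nonword) = 6342/9 = 704.667
Difference = 704.667 − 644.000 = 60.667 ms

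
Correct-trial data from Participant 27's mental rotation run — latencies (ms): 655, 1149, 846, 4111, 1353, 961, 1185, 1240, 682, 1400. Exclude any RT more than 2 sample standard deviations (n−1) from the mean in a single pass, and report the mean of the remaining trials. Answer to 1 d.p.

1052.3 ms

n = 10, ΣRT = 13582, M = 1358.200
Σ(x−M)² = 9039269.60; s = √(9039269.60/9) = 1002.179
Cutoffs: 1358.200 ± 2·1002.179 → [-646.2, 3362.6]
Outside: 4111 → excluded.
Retained (n=9): Σ = 9471, mean = 9471/9 = 1052.333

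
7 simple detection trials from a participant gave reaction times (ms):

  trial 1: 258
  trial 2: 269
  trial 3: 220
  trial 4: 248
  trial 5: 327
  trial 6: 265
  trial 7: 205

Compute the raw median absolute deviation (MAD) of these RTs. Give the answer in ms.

11 ms

Sorted: 205, 220, 248, 258, 265, 269, 327 → median = 258
|x − 258|: 0, 11, 38, 10, 69, 7, 53
Sorted deviations: 0, 7, 10, 11, 38, 53, 69 → MAD = 11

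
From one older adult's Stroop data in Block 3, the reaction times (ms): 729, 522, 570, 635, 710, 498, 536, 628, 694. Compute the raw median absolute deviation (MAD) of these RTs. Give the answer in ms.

Sorted: 498, 522, 536, 570, 628, 635, 694, 710, 729 → median = 628
|x − 628|: 101, 106, 58, 7, 82, 130, 92, 0, 66
Sorted deviations: 0, 7, 58, 66, 82, 92, 101, 106, 130 → MAD = 82

82 ms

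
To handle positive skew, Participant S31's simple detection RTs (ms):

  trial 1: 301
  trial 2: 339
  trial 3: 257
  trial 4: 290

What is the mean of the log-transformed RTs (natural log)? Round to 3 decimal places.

ln(RT): 5.7071, 5.8260, 5.5491, 5.6699
Σ ln(RT) = 22.7521
Mean = 22.7521/4 = 5.68802

5.688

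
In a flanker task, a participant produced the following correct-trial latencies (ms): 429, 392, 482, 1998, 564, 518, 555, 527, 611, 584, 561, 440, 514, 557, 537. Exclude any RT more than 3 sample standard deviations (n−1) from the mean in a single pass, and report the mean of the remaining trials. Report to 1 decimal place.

519.4 ms

n = 15, ΣRT = 9269, M = 617.933
Σ(x−M)² = 2092094.93; s = √(2092094.93/14) = 386.569
Cutoffs: 617.933 ± 3·386.569 → [-541.8, 1777.6]
Outside: 1998 → excluded.
Retained (n=14): Σ = 7271, mean = 7271/14 = 519.357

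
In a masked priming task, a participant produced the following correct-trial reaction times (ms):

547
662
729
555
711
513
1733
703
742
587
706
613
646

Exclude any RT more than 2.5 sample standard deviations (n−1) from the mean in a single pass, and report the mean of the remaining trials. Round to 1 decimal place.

642.8 ms

n = 13, ΣRT = 9447, M = 726.692
Σ(x−M)² = 1164698.77; s = √(1164698.77/12) = 311.542
Cutoffs: 726.692 ± 2.5·311.542 → [-52.2, 1505.5]
Outside: 1733 → excluded.
Retained (n=12): Σ = 7714, mean = 7714/12 = 642.833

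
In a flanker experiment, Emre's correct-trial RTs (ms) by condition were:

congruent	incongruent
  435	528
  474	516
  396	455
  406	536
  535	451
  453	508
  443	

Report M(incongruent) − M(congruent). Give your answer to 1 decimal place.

50.1 ms

M(congruent) = 3142/7 = 448.857
M(incongruent) = 2994/6 = 499.000
Difference = 499.000 − 448.857 = 50.143 ms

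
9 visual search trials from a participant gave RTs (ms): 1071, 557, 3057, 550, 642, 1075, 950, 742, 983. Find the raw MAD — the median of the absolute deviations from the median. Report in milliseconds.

Sorted: 550, 557, 642, 742, 950, 983, 1071, 1075, 3057 → median = 950
|x − 950|: 121, 393, 2107, 400, 308, 125, 0, 208, 33
Sorted deviations: 0, 33, 121, 125, 208, 308, 393, 400, 2107 → MAD = 208

208 ms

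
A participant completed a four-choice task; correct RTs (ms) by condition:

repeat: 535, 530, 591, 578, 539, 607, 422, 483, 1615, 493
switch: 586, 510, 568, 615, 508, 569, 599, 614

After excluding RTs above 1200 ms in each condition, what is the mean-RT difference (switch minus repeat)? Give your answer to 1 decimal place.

40.2 ms

repeat: exclude 1615
M(repeat) = 4778/9 = 530.889
M(switch) = 4569/8 = 571.125
Difference = 571.125 − 530.889 = 40.236 ms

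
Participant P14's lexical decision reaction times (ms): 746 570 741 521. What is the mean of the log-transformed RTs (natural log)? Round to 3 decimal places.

ln(RT): 6.6147, 6.3456, 6.6080, 6.2558
Σ ln(RT) = 25.8241
Mean = 25.8241/4 = 6.45603

6.456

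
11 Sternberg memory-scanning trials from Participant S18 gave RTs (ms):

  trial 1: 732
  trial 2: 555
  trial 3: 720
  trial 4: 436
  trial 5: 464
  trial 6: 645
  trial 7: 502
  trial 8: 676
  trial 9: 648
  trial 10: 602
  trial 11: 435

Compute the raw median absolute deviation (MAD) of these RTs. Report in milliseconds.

100 ms

Sorted: 435, 436, 464, 502, 555, 602, 645, 648, 676, 720, 732 → median = 602
|x − 602|: 130, 47, 118, 166, 138, 43, 100, 74, 46, 0, 167
Sorted deviations: 0, 43, 46, 47, 74, 100, 118, 130, 138, 166, 167 → MAD = 100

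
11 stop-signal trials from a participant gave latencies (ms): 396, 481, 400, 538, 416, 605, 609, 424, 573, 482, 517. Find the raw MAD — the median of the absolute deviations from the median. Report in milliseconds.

Sorted: 396, 400, 416, 424, 481, 482, 517, 538, 573, 605, 609 → median = 482
|x − 482|: 86, 1, 82, 56, 66, 123, 127, 58, 91, 0, 35
Sorted deviations: 0, 1, 35, 56, 58, 66, 82, 86, 91, 123, 127 → MAD = 66

66 ms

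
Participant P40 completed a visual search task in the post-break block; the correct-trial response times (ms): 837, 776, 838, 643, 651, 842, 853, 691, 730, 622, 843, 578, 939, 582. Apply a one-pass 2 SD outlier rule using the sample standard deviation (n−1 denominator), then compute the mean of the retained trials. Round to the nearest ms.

n = 14, ΣRT = 10425, M = 744.643
Σ(x−M)² = 178353.21; s = √(178353.21/13) = 117.130
Cutoffs: 744.643 ± 2·117.130 → [510.4, 978.9]
No RTs fall outside the cutoffs; all 14 retained. Mean = 10425/14 = 744.643

745 ms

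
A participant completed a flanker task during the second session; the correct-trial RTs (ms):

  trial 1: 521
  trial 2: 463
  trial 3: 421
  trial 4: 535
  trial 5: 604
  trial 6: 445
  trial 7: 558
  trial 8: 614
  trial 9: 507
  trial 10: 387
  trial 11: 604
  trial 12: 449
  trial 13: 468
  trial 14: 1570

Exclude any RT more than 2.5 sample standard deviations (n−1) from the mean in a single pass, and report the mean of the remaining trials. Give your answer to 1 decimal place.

505.8 ms

n = 14, ΣRT = 8146, M = 581.857
Σ(x−M)² = 1117827.71; s = √(1117827.71/13) = 293.235
Cutoffs: 581.857 ± 2.5·293.235 → [-151.2, 1314.9]
Outside: 1570 → excluded.
Retained (n=13): Σ = 6576, mean = 6576/13 = 505.846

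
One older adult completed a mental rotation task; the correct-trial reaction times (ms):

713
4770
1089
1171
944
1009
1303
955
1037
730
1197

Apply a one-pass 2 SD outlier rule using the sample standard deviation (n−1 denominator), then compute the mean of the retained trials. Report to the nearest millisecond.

1015 ms

n = 11, ΣRT = 14918, M = 1356.182
Σ(x−M)² = 13147039.64; s = √(13147039.64/10) = 1146.605
Cutoffs: 1356.182 ± 2·1146.605 → [-937.0, 3649.4]
Outside: 4770 → excluded.
Retained (n=10): Σ = 10148, mean = 10148/10 = 1014.800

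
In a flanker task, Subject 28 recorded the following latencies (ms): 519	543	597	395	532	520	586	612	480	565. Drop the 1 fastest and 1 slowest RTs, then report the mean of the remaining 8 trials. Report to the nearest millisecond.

543 ms

Sorted: 395, 480, 519, 520, 532, 543, 565, 586, 597, 612
Drop lowest 1 (395) and highest 1 (612)
Remaining (n=8): Σ = 4342, mean = 4342/8 = 542.750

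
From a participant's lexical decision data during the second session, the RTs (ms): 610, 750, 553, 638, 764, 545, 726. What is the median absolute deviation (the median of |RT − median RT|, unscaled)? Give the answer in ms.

Sorted: 545, 553, 610, 638, 726, 750, 764 → median = 638
|x − 638|: 28, 112, 85, 0, 126, 93, 88
Sorted deviations: 0, 28, 85, 88, 93, 112, 126 → MAD = 88

88 ms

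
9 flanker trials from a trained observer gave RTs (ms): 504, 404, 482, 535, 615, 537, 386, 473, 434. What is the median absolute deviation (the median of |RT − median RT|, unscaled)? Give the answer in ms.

Sorted: 386, 404, 434, 473, 482, 504, 535, 537, 615 → median = 482
|x − 482|: 22, 78, 0, 53, 133, 55, 96, 9, 48
Sorted deviations: 0, 9, 22, 48, 53, 55, 78, 96, 133 → MAD = 53

53 ms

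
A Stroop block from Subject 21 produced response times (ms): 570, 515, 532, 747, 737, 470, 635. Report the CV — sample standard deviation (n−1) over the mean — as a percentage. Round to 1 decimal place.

n = 7, Σ = 4206, M = 600.8571
Σ(x−M)² = 71246.857; s = √(71246.857/6) = 108.9701
CV = 108.9701 / 600.8571 = 0.18136 = 18.136%

18.1%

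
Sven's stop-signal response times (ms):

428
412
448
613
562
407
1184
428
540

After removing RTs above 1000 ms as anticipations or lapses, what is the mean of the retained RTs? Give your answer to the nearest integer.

Excluded: 1184
Retained (n=8): Σ = 3838
Mean = 3838/8 = 479.7500

480 ms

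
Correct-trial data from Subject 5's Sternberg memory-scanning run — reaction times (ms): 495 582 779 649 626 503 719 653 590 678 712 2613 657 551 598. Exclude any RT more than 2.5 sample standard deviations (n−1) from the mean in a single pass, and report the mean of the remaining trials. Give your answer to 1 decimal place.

n = 15, ΣRT = 11405, M = 760.333
Σ(x−M)² = 3763795.33; s = √(3763795.33/14) = 518.500
Cutoffs: 760.333 ± 2.5·518.500 → [-535.9, 2056.6]
Outside: 2613 → excluded.
Retained (n=14): Σ = 8792, mean = 8792/14 = 628.000

628.0 ms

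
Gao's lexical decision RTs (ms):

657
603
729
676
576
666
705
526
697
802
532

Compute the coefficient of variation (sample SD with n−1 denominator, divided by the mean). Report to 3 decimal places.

n = 11, Σ = 7169, M = 651.7273
Σ(x−M)² = 72512.182; s = √(72512.182/10) = 85.1541
CV = 85.1541 / 651.7273 = 0.13066

0.131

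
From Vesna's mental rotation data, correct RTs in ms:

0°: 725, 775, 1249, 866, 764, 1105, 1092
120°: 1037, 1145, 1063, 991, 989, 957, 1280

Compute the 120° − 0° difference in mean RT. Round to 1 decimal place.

M(0°) = 6576/7 = 939.429
M(120°) = 7462/7 = 1066.000
Difference = 1066.000 − 939.429 = 126.571 ms

126.6 ms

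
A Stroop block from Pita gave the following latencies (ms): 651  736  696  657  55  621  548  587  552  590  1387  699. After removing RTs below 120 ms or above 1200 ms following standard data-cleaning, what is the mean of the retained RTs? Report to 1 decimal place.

Excluded: 55, 1387
Retained (n=10): Σ = 6337
Mean = 6337/10 = 633.7000

633.7 ms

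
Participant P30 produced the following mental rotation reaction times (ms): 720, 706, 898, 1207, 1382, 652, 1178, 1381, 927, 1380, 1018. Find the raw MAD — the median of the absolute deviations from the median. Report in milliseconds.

Sorted: 652, 706, 720, 898, 927, 1018, 1178, 1207, 1380, 1381, 1382 → median = 1018
|x − 1018|: 298, 312, 120, 189, 364, 366, 160, 363, 91, 362, 0
Sorted deviations: 0, 91, 120, 160, 189, 298, 312, 362, 363, 364, 366 → MAD = 298

298 ms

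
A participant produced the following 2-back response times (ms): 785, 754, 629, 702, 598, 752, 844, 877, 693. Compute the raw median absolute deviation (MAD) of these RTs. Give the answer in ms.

59 ms

Sorted: 598, 629, 693, 702, 752, 754, 785, 844, 877 → median = 752
|x − 752|: 33, 2, 123, 50, 154, 0, 92, 125, 59
Sorted deviations: 0, 2, 33, 50, 59, 92, 123, 125, 154 → MAD = 59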